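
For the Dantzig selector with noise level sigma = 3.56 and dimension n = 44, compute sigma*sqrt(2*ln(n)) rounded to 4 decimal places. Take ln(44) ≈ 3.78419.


ln(44) ≈ 3.78419.
2*ln(n) ≈ 7.56838.
sqrt(2*ln(n)) ≈ sqrt(7.56838) ≈ 2.751069.
threshold ≈ 3.56*2.751069 = 9.79380564 ≈ 9.7938.

9.7938


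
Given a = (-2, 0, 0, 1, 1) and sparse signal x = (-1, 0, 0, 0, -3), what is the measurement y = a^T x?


Non-zero terms: ['-2*-1', '1*-3']
Products: [2, -3]
y = sum = -1.

-1


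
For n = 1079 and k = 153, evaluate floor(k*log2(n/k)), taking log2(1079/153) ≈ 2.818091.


log2(n/k) = log2(1079/153) ≈ 2.818091.
k*log2(n/k) ≈ 153*2.818091 = 431.167923.
floor(431.167923) = 431.

431


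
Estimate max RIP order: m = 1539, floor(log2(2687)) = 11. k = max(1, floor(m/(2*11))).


floor(log2(2687)) = 11.
2*11 = 22.
m/(2*floor(log2(n))) = 1539/22 ≈ 69.9545.
floor = 69.
k = max(1, 69) = 69.

69


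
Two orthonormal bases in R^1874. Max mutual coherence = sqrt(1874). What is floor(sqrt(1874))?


43^2 = 1849 <= 1874 < 1936 = 44^2, so 43 <= sqrt(1874) < 44.
floor(sqrt(1874)) = 43.

43


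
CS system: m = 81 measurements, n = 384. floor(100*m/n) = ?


100*m/n = 100*81/384 ≈ 21.0938.
floor = 21.

21


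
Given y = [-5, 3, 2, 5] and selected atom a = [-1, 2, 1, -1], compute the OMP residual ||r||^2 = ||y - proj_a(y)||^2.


a^T a = 7.
a^T y = 8.
coeff = 8/7 = 8/7.
||r||^2 = 377/7.

377/7


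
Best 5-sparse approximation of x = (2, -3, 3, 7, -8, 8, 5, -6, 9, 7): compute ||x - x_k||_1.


Sorted |x_i| descending: [9, 8, 8, 7, 7, 6, 5, 3, 3, 2]
Keep top 5: [9, 8, 8, 7, 7]
Tail entries: [6, 5, 3, 3, 2]
L1 error = sum of tail = 19.

19


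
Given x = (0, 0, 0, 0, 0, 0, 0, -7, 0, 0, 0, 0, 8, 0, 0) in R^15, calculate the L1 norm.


Non-zero entries: [(7, -7), (12, 8)]
Absolute values: [7, 8]
||x||_1 = sum = 15.

15


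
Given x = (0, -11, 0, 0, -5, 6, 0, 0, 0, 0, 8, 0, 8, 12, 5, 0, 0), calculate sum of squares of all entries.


Non-zero entries: [(1, -11), (4, -5), (5, 6), (10, 8), (12, 8), (13, 12), (14, 5)]
Squares: [121, 25, 36, 64, 64, 144, 25]
||x||_2^2 = sum = 479.

479


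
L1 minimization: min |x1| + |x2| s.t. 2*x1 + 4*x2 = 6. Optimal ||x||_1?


Axis intercepts:
  x1 = 3, x2 = 0: L1 = 3
  x1 = 0, x2 = 3/2: L1 = 3/2
x* = (0, 3/2)
||x*||_1 = 3/2.

3/2


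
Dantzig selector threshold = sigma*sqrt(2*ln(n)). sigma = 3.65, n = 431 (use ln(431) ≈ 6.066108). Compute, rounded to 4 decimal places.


ln(431) ≈ 6.066108.
2*ln(n) ≈ 12.132216.
sqrt(2*ln(n)) ≈ sqrt(12.132216) ≈ 3.483133.
threshold ≈ 3.65*3.483133 = 12.71343545 ≈ 12.7134.

12.7134


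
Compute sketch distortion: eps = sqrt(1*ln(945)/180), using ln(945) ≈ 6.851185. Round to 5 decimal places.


ln(945) ≈ 6.851185.
1*ln(N)/m ≈ 1*6.851185/180 ≈ 0.03806214.
eps = sqrt(0.03806214) ≈ 0.1950952 ≈ 0.19510.

0.19510


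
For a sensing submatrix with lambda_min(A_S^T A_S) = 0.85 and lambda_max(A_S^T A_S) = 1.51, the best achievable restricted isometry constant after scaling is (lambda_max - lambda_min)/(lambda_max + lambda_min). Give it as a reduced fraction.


lambda_max - lambda_min = 1.51 - 0.85 = 0.66.
lambda_max + lambda_min = 1.51 + 0.85 = 2.36.
delta = 0.66/2.36 = 66/236 = 33/118.

33/118


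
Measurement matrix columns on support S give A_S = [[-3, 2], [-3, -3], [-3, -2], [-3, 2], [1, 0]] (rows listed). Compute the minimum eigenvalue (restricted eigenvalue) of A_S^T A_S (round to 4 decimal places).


A_S^T A_S = [[37, 3], [3, 21]].
trace = 58.
det = 768.
disc = trace^2 - 4*det = 3364 - 4*768 = 292.
sqrt(292) ≈ 17.088007.
lam_min = (58 - sqrt(292))/2 ≈ (58 - 17.088007)/2 = 20.4559965 ≈ 20.4560.

20.4560


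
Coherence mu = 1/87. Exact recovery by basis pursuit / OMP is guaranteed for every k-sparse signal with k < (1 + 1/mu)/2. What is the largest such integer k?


1/mu = 87.
1 + 1/mu = 88.
(1 + 1/mu)/2 = 44 is an integer and the inequality is strict, so k_max = 44 - 1 = 43.

43


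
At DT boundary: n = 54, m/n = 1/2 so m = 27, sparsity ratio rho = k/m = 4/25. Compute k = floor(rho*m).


m = 1/2*54 = 27.
rho = 4/25.
rho*m = 4/25*27 = 4.32.
k = floor(4.32) = 4.

4


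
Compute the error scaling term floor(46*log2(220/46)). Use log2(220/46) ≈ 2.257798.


log2(n/k) = log2(220/46) ≈ 2.257798.
k*log2(n/k) ≈ 46*2.257798 = 103.858708.
floor(103.858708) = 103.

103


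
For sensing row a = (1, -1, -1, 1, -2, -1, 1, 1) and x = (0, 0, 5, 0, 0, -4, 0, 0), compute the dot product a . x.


Non-zero terms: ['-1*5', '-1*-4']
Products: [-5, 4]
y = sum = -1.

-1


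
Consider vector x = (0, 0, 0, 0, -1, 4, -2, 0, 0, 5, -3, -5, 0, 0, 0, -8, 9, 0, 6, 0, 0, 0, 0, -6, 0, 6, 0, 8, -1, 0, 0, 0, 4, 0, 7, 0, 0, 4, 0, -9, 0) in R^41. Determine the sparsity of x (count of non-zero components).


Non-zero positions: [4, 5, 6, 9, 10, 11, 15, 16, 18, 23, 25, 27, 28, 32, 34, 37, 39].
Sparsity = 17.

17


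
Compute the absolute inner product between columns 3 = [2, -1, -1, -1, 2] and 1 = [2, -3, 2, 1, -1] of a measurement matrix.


Inner product: 2*2 + -1*-3 + -1*2 + -1*1 + 2*-1
Products: [4, 3, -2, -1, -2]
Sum = 2.
|dot| = 2.

2


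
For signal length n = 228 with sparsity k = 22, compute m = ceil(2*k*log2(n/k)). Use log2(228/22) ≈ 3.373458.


log2(n/k) = log2(228/22) ≈ 3.373458.
2*k*log2(n/k) ≈ 2*22*3.373458 = 148.432152.
m = ceil(148.432152) = 149.

149


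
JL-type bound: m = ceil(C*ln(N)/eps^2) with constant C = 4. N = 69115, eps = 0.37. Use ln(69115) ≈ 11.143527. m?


ln(69115) ≈ 11.143527.
eps^2 = 0.37^2 = 0.1369.
C*ln(N)/eps^2 ≈ 4*11.143527/0.1369 ≈ 325.5961.
m = ceil(325.5961) = 326.

326


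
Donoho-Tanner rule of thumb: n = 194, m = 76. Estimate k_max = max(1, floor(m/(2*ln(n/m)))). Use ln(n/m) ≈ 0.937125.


n/m = 194/76 = 97/38.
ln(n/m) ≈ 0.937125.
2*ln(n/m) ≈ 1.87425.
m/(2*ln(n/m)) ≈ 76/1.87425 ≈ 40.5496.
floor = 40.
k_max = max(1, 40) = 40.

40


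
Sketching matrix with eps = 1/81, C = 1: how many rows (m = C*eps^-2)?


1/eps = 81.
(1/eps)^2 = 6561.
m = 1*6561 = 6561.

6561


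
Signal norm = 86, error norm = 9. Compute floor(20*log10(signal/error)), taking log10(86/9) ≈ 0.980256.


||x||/||e|| = 86/9.
log10(86/9) ≈ 0.980256.
20*log10(||x||/||e||) ≈ 20*0.980256 = 19.60512.
floor(19.60512) = 19.

19


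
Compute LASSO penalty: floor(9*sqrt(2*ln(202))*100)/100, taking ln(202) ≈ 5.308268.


ln(202) ≈ 5.308268.
2*ln(n) ≈ 10.616536.
sqrt(2*ln(n)) ≈ sqrt(10.616536) ≈ 3.258303.
lambda ≈ 9*3.258303 = 29.324727.
floor(lambda*100)/100 = 29.32.

29.32


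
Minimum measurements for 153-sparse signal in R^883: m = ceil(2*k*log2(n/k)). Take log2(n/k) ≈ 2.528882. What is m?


log2(n/k) = log2(883/153) ≈ 2.528882.
2*k*log2(n/k) ≈ 2*153*2.528882 = 773.837892.
m = ceil(773.837892) = 774.

774


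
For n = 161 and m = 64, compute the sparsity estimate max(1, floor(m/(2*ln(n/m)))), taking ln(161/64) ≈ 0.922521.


n/m = 161/64.
ln(n/m) ≈ 0.922521.
2*ln(n/m) ≈ 1.845042.
m/(2*ln(n/m)) ≈ 64/1.845042 ≈ 34.6876.
floor = 34.
k_max = max(1, 34) = 34.

34


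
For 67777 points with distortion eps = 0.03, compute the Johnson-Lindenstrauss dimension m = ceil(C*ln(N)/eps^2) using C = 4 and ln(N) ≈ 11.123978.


ln(67777) ≈ 11.123978.
eps^2 = 0.03^2 = 0.0009.
C*ln(N)/eps^2 ≈ 4*11.123978/0.0009 ≈ 49439.9022.
m = ceil(49439.9022) = 49440.

49440


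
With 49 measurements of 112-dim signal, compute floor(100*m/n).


100*m/n = 100*49/112 ≈ 43.75.
floor = 43.

43


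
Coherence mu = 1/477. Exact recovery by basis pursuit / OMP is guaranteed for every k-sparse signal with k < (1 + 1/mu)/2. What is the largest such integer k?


1/mu = 477.
1 + 1/mu = 478.
(1 + 1/mu)/2 = 239 is an integer and the inequality is strict, so k_max = 239 - 1 = 238.

238


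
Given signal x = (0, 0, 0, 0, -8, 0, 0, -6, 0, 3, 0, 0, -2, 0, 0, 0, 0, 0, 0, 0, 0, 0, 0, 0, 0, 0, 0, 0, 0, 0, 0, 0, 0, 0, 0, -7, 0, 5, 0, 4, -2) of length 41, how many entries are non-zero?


Non-zero positions: [4, 7, 9, 12, 35, 37, 39, 40].
Sparsity = 8.

8


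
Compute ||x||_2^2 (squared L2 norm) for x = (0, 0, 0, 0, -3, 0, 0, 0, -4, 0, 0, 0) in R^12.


Non-zero entries: [(4, -3), (8, -4)]
Squares: [9, 16]
||x||_2^2 = sum = 25.

25


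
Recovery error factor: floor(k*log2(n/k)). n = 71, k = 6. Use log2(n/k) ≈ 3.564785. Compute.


log2(n/k) = log2(71/6) ≈ 3.564785.
k*log2(n/k) ≈ 6*3.564785 = 21.38871.
floor(21.38871) = 21.

21


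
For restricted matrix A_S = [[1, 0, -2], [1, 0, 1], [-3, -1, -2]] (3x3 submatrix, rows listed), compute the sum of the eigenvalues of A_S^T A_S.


Sum of eigenvalues of A_S^T A_S = trace(A_S^T A_S) = sum of squared column norms of A_S.
A_S^T A_S diagonal: [11, 1, 9].
trace = 11 + 1 + 9 = 21.

21


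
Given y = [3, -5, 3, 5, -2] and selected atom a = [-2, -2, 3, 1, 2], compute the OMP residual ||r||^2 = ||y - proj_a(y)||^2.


a^T a = 22.
a^T y = 14.
coeff = 14/22 = 7/11.
||r||^2 = 694/11.

694/11


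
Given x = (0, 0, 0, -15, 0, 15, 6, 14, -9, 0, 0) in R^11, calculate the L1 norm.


Non-zero entries: [(3, -15), (5, 15), (6, 6), (7, 14), (8, -9)]
Absolute values: [15, 15, 6, 14, 9]
||x||_1 = sum = 59.

59


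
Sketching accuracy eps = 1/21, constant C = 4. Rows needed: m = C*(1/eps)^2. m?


1/eps = 21.
(1/eps)^2 = 441.
m = 4*441 = 1764.

1764


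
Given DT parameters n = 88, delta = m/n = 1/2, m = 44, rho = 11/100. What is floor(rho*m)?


m = 1/2*88 = 44.
rho = 11/100.
rho*m = 11/100*44 = 4.84.
k = floor(4.84) = 4.

4


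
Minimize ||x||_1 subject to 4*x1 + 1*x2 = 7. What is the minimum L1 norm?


Axis intercepts:
  x1 = 7/4, x2 = 0: L1 = 7/4
  x1 = 0, x2 = 7: L1 = 7
x* = (7/4, 0)
||x*||_1 = 7/4.

7/4


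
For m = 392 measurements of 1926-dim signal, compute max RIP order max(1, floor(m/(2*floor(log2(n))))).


floor(log2(1926)) = 10.
2*10 = 20.
m/(2*floor(log2(n))) = 392/20 ≈ 19.6.
floor = 19.
k = max(1, 19) = 19.

19


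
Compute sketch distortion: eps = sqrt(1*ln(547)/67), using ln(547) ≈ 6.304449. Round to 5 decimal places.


ln(547) ≈ 6.304449.
1*ln(N)/m ≈ 1*6.304449/67 ≈ 0.09409625.
eps = sqrt(0.09409625) ≈ 0.3067511 ≈ 0.30675.

0.30675


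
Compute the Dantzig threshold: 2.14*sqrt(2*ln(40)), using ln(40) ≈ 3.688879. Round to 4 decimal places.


ln(40) ≈ 3.688879.
2*ln(n) ≈ 7.377758.
sqrt(2*ln(n)) ≈ sqrt(7.377758) ≈ 2.716203.
threshold ≈ 2.14*2.716203 = 5.81267442 ≈ 5.8127.

5.8127


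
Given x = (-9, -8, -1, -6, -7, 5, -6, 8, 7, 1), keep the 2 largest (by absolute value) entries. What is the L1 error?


Sorted |x_i| descending: [9, 8, 8, 7, 7, 6, 6, 5, 1, 1]
Keep top 2: [9, 8]
Tail entries: [8, 7, 7, 6, 6, 5, 1, 1]
L1 error = sum of tail = 41.

41


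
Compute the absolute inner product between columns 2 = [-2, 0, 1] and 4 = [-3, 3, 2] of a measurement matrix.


Inner product: -2*-3 + 0*3 + 1*2
Products: [6, 0, 2]
Sum = 8.
|dot| = 8.

8


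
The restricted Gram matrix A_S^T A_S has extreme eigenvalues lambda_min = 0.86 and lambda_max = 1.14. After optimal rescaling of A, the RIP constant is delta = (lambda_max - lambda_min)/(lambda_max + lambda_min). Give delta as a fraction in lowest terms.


lambda_max - lambda_min = 1.14 - 0.86 = 0.28.
lambda_max + lambda_min = 1.14 + 0.86 = 2.00.
delta = 0.28/2.00 = 28/200 = 7/50.

7/50


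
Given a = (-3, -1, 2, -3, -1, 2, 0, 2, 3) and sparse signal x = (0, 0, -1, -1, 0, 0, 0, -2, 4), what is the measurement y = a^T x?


Non-zero terms: ['2*-1', '-3*-1', '2*-2', '3*4']
Products: [-2, 3, -4, 12]
y = sum = 9.

9


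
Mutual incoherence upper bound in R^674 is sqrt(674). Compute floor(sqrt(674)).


25^2 = 625 <= 674 < 676 = 26^2, so 25 <= sqrt(674) < 26.
floor(sqrt(674)) = 25.

25


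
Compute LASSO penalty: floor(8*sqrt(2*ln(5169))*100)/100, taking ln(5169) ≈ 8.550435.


ln(5169) ≈ 8.550435.
2*ln(n) ≈ 17.10087.
sqrt(2*ln(n)) ≈ sqrt(17.10087) ≈ 4.13532.
lambda ≈ 8*4.13532 = 33.08256.
floor(lambda*100)/100 = 33.08.

33.08


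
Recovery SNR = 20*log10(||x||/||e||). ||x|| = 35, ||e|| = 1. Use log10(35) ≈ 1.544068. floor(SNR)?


||x||/||e|| = 35/1 = 35.
log10(35) ≈ 1.544068.
20*log10(||x||/||e||) ≈ 20*1.544068 = 30.88136.
floor(30.88136) = 30.

30


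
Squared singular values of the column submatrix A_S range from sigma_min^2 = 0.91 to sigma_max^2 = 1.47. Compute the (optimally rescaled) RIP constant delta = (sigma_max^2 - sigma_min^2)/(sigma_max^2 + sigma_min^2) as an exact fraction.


lambda_max - lambda_min = 1.47 - 0.91 = 0.56.
lambda_max + lambda_min = 1.47 + 0.91 = 2.38.
delta = 0.56/2.38 = 56/238 = 4/17.

4/17


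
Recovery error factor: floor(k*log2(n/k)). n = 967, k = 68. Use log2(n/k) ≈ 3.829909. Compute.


log2(n/k) = log2(967/68) ≈ 3.829909.
k*log2(n/k) ≈ 68*3.829909 = 260.433812.
floor(260.433812) = 260.

260


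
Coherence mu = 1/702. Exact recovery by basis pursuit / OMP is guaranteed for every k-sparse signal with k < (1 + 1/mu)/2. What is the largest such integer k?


1/mu = 702.
1 + 1/mu = 703.
(1 + 1/mu)/2 = 351.5 is not an integer, so k_max = floor(351.5) = 351.

351


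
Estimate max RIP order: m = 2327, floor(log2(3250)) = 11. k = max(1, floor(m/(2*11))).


floor(log2(3250)) = 11.
2*11 = 22.
m/(2*floor(log2(n))) = 2327/22 ≈ 105.7727.
floor = 105.
k = max(1, 105) = 105.

105


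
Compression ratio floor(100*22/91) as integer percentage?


100*m/n = 100*22/91 ≈ 24.1758.
floor = 24.

24


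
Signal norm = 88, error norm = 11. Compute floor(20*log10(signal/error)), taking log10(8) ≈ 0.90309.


||x||/||e|| = 88/11 = 8.
log10(8) ≈ 0.90309.
20*log10(||x||/||e||) ≈ 20*0.90309 = 18.0618.
floor(18.0618) = 18.

18


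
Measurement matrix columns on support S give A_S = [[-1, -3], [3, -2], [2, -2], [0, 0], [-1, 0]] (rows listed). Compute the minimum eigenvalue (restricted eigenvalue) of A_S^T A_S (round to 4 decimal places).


A_S^T A_S = [[15, -7], [-7, 17]].
trace = 32.
det = 206.
disc = trace^2 - 4*det = 1024 - 4*206 = 200.
sqrt(200) ≈ 14.142136.
lam_min = (32 - sqrt(200))/2 ≈ (32 - 14.142136)/2 = 8.928932 ≈ 8.9289.

8.9289


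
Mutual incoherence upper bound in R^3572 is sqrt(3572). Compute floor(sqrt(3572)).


59^2 = 3481 <= 3572 < 3600 = 60^2, so 59 <= sqrt(3572) < 60.
floor(sqrt(3572)) = 59.

59


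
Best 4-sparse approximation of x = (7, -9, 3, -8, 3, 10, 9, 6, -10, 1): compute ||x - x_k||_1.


Sorted |x_i| descending: [10, 10, 9, 9, 8, 7, 6, 3, 3, 1]
Keep top 4: [10, 10, 9, 9]
Tail entries: [8, 7, 6, 3, 3, 1]
L1 error = sum of tail = 28.

28


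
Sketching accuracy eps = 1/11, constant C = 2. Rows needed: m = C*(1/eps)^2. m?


1/eps = 11.
(1/eps)^2 = 121.
m = 2*121 = 242.

242


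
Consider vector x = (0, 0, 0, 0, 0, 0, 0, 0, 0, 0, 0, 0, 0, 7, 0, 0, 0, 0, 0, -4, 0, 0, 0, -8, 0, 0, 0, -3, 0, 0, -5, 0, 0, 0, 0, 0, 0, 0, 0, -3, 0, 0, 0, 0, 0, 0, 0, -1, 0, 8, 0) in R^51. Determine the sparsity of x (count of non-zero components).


Non-zero positions: [13, 19, 23, 27, 30, 39, 47, 49].
Sparsity = 8.

8


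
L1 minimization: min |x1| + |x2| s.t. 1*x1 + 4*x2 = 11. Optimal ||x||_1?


Axis intercepts:
  x1 = 11, x2 = 0: L1 = 11
  x1 = 0, x2 = 11/4: L1 = 11/4
x* = (0, 11/4)
||x*||_1 = 11/4.

11/4


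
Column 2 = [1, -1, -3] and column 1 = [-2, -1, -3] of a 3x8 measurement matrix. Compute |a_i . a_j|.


Inner product: 1*-2 + -1*-1 + -3*-3
Products: [-2, 1, 9]
Sum = 8.
|dot| = 8.

8


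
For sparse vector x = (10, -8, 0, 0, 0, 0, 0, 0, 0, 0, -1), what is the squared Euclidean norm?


Non-zero entries: [(0, 10), (1, -8), (10, -1)]
Squares: [100, 64, 1]
||x||_2^2 = sum = 165.

165


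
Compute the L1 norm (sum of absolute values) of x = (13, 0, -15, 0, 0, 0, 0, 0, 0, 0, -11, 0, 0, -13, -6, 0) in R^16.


Non-zero entries: [(0, 13), (2, -15), (10, -11), (13, -13), (14, -6)]
Absolute values: [13, 15, 11, 13, 6]
||x||_1 = sum = 58.

58


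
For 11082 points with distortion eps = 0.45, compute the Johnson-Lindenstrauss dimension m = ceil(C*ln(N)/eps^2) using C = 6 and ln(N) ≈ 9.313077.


ln(11082) ≈ 9.313077.
eps^2 = 0.45^2 = 0.2025.
C*ln(N)/eps^2 ≈ 6*9.313077/0.2025 ≈ 275.943.
m = ceil(275.943) = 276.

276


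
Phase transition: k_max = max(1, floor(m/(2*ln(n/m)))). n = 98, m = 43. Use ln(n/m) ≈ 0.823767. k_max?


n/m = 98/43.
ln(n/m) ≈ 0.823767.
2*ln(n/m) ≈ 1.647534.
m/(2*ln(n/m)) ≈ 43/1.647534 ≈ 26.0996.
floor = 26.
k_max = max(1, 26) = 26.

26


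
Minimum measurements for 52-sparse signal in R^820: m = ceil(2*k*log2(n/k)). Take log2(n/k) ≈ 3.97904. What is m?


log2(n/k) = log2(820/52) ≈ 3.97904.
2*k*log2(n/k) ≈ 2*52*3.97904 = 413.82016.
m = ceil(413.82016) = 414.

414


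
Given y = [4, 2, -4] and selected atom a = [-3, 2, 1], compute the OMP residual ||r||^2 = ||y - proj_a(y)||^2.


a^T a = 14.
a^T y = -12.
coeff = -12/14 = -6/7.
||r||^2 = 180/7.

180/7


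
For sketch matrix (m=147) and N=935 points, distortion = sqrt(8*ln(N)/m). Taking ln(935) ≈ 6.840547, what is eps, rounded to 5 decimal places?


ln(935) ≈ 6.840547.
8*ln(N)/m ≈ 8*6.840547/147 ≈ 0.37227467.
eps = sqrt(0.37227467) ≈ 0.6101432 ≈ 0.61014.

0.61014


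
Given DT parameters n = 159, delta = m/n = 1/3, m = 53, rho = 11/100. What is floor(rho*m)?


m = 1/3*159 = 53.
rho = 11/100.
rho*m = 11/100*53 = 5.83.
k = floor(5.83) = 5.

5


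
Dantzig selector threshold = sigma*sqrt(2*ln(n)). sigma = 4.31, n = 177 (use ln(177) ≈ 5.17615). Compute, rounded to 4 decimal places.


ln(177) ≈ 5.17615.
2*ln(n) ≈ 10.3523.
sqrt(2*ln(n)) ≈ sqrt(10.3523) ≈ 3.217499.
threshold ≈ 4.31*3.217499 = 13.86742069 ≈ 13.8674.

13.8674


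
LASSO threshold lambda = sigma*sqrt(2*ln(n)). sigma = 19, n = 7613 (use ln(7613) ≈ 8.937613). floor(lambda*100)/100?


ln(7613) ≈ 8.937613.
2*ln(n) ≈ 17.875226.
sqrt(2*ln(n)) ≈ sqrt(17.875226) ≈ 4.22791.
lambda ≈ 19*4.22791 = 80.33029.
floor(lambda*100)/100 = 80.33.

80.33


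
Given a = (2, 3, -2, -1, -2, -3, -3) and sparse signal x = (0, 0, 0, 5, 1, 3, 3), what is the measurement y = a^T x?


Non-zero terms: ['-1*5', '-2*1', '-3*3', '-3*3']
Products: [-5, -2, -9, -9]
y = sum = -25.

-25


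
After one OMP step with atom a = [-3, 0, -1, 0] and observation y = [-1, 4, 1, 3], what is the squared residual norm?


a^T a = 10.
a^T y = 2.
coeff = 2/10 = 1/5.
||r||^2 = 133/5.

133/5


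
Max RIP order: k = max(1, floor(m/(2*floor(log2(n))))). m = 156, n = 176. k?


floor(log2(176)) = 7.
2*7 = 14.
m/(2*floor(log2(n))) = 156/14 ≈ 11.1429.
floor = 11.
k = max(1, 11) = 11.

11


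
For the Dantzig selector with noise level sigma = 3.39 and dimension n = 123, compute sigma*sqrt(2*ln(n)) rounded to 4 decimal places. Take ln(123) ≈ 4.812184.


ln(123) ≈ 4.812184.
2*ln(n) ≈ 9.624368.
sqrt(2*ln(n)) ≈ sqrt(9.624368) ≈ 3.102317.
threshold ≈ 3.39*3.102317 = 10.51685463 ≈ 10.5169.

10.5169


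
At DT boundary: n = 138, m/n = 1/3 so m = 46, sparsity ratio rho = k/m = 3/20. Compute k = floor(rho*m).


m = 1/3*138 = 46.
rho = 3/20.
rho*m = 3/20*46 = 6.9.
k = floor(6.9) = 6.

6


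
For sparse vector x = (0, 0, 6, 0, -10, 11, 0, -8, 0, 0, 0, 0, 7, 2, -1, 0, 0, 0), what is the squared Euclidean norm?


Non-zero entries: [(2, 6), (4, -10), (5, 11), (7, -8), (12, 7), (13, 2), (14, -1)]
Squares: [36, 100, 121, 64, 49, 4, 1]
||x||_2^2 = sum = 375.

375


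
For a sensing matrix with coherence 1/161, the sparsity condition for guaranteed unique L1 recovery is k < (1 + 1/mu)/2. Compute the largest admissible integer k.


1/mu = 161.
1 + 1/mu = 162.
(1 + 1/mu)/2 = 81 is an integer and the inequality is strict, so k_max = 81 - 1 = 80.

80


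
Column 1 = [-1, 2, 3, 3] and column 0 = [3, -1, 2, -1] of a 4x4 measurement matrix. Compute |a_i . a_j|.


Inner product: -1*3 + 2*-1 + 3*2 + 3*-1
Products: [-3, -2, 6, -3]
Sum = -2.
|dot| = 2.

2


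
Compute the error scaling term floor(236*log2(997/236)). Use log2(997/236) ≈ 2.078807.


log2(n/k) = log2(997/236) ≈ 2.078807.
k*log2(n/k) ≈ 236*2.078807 = 490.598452.
floor(490.598452) = 490.

490


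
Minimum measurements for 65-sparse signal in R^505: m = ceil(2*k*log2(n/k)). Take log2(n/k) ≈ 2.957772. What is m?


log2(n/k) = log2(505/65) ≈ 2.957772.
2*k*log2(n/k) ≈ 2*65*2.957772 = 384.51036.
m = ceil(384.51036) = 385.

385


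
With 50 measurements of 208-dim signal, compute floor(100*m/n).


100*m/n = 100*50/208 ≈ 24.0385.
floor = 24.

24


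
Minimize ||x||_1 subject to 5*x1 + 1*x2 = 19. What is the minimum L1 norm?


Axis intercepts:
  x1 = 19/5, x2 = 0: L1 = 19/5
  x1 = 0, x2 = 19: L1 = 19
x* = (19/5, 0)
||x*||_1 = 19/5.

19/5


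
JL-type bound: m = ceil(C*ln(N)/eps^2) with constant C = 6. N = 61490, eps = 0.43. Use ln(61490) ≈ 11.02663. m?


ln(61490) ≈ 11.02663.
eps^2 = 0.43^2 = 0.1849.
C*ln(N)/eps^2 ≈ 6*11.02663/0.1849 ≈ 357.8138.
m = ceil(357.8138) = 358.

358


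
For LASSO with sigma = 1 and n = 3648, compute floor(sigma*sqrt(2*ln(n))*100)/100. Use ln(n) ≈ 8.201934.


ln(3648) ≈ 8.201934.
2*ln(n) ≈ 16.403868.
sqrt(2*ln(n)) ≈ sqrt(16.403868) ≈ 4.050169.
lambda ≈ 1*4.050169 = 4.050169.
floor(lambda*100)/100 = 4.05.

4.05


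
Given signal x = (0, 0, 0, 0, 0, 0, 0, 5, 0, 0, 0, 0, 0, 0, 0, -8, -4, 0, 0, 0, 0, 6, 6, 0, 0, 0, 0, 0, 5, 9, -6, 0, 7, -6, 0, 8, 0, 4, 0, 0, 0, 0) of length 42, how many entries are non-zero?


Non-zero positions: [7, 15, 16, 21, 22, 28, 29, 30, 32, 33, 35, 37].
Sparsity = 12.

12


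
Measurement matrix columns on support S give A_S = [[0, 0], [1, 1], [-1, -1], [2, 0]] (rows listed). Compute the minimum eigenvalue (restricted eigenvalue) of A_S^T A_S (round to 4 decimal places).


A_S^T A_S = [[6, 2], [2, 2]].
trace = 8.
det = 8.
disc = trace^2 - 4*det = 64 - 4*8 = 32.
sqrt(32) ≈ 5.656854.
lam_min = (8 - sqrt(32))/2 ≈ (8 - 5.656854)/2 = 1.171573 ≈ 1.1716.

1.1716


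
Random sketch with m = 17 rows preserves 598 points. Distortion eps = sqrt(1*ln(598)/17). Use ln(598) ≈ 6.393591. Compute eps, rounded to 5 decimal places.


ln(598) ≈ 6.393591.
1*ln(N)/m ≈ 1*6.393591/17 ≈ 0.37609359.
eps = sqrt(0.37609359) ≈ 0.6132647 ≈ 0.61326.

0.61326


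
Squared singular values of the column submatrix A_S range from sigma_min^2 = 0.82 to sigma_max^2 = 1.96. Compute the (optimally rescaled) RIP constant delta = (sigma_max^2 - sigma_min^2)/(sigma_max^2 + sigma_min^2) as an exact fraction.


lambda_max - lambda_min = 1.96 - 0.82 = 1.14.
lambda_max + lambda_min = 1.96 + 0.82 = 2.78.
delta = 1.14/2.78 = 114/278 = 57/139.

57/139


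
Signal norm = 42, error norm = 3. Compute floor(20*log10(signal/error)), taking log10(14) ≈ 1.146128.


||x||/||e|| = 42/3 = 14.
log10(14) ≈ 1.146128.
20*log10(||x||/||e||) ≈ 20*1.146128 = 22.92256.
floor(22.92256) = 22.

22


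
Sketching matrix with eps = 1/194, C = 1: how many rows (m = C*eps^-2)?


1/eps = 194.
(1/eps)^2 = 37636.
m = 1*37636 = 37636.

37636


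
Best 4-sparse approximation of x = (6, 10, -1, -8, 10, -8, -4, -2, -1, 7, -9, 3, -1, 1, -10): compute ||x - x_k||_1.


Sorted |x_i| descending: [10, 10, 10, 9, 8, 8, 7, 6, 4, 3, 2, 1, 1, 1, 1]
Keep top 4: [10, 10, 10, 9]
Tail entries: [8, 8, 7, 6, 4, 3, 2, 1, 1, 1, 1]
L1 error = sum of tail = 42.

42


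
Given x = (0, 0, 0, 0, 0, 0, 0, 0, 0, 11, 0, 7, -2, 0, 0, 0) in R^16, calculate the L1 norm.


Non-zero entries: [(9, 11), (11, 7), (12, -2)]
Absolute values: [11, 7, 2]
||x||_1 = sum = 20.

20


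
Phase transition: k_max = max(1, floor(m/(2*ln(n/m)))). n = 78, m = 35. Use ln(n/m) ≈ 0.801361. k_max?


n/m = 78/35.
ln(n/m) ≈ 0.801361.
2*ln(n/m) ≈ 1.602722.
m/(2*ln(n/m)) ≈ 35/1.602722 ≈ 21.8378.
floor = 21.
k_max = max(1, 21) = 21.

21


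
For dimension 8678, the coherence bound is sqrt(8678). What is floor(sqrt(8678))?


93^2 = 8649 <= 8678 < 8836 = 94^2, so 93 <= sqrt(8678) < 94.
floor(sqrt(8678)) = 93.

93


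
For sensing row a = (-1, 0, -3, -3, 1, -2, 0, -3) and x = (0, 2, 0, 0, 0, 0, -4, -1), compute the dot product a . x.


Non-zero terms: ['0*2', '0*-4', '-3*-1']
Products: [0, 0, 3]
y = sum = 3.

3


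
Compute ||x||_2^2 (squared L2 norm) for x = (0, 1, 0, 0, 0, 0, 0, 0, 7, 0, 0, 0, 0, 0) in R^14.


Non-zero entries: [(1, 1), (8, 7)]
Squares: [1, 49]
||x||_2^2 = sum = 50.

50


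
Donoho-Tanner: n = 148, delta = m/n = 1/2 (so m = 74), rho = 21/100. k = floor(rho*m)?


m = 1/2*148 = 74.
rho = 21/100.
rho*m = 21/100*74 = 15.54.
k = floor(15.54) = 15.

15


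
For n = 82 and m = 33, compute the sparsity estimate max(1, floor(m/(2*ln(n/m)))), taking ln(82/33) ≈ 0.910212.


n/m = 82/33.
ln(n/m) ≈ 0.910212.
2*ln(n/m) ≈ 1.820424.
m/(2*ln(n/m)) ≈ 33/1.820424 ≈ 18.1276.
floor = 18.
k_max = max(1, 18) = 18.

18


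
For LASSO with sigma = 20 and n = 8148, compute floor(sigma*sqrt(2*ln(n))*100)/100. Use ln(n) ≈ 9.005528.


ln(8148) ≈ 9.005528.
2*ln(n) ≈ 18.011056.
sqrt(2*ln(n)) ≈ sqrt(18.011056) ≈ 4.243943.
lambda ≈ 20*4.243943 = 84.87886.
floor(lambda*100)/100 = 84.87.

84.87


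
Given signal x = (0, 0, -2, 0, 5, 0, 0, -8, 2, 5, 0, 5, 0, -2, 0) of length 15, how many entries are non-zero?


Non-zero positions: [2, 4, 7, 8, 9, 11, 13].
Sparsity = 7.

7


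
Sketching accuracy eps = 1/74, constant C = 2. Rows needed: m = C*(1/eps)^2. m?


1/eps = 74.
(1/eps)^2 = 5476.
m = 2*5476 = 10952.

10952


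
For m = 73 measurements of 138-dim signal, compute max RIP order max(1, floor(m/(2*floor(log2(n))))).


floor(log2(138)) = 7.
2*7 = 14.
m/(2*floor(log2(n))) = 73/14 ≈ 5.2143.
floor = 5.
k = max(1, 5) = 5.

5


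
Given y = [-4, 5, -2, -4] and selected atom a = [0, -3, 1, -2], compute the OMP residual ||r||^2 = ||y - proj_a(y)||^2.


a^T a = 14.
a^T y = -9.
coeff = -9/14 = -9/14.
||r||^2 = 773/14.

773/14


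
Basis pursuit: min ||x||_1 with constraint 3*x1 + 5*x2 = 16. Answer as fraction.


Axis intercepts:
  x1 = 16/3, x2 = 0: L1 = 16/3
  x1 = 0, x2 = 16/5: L1 = 16/5
x* = (0, 16/5)
||x*||_1 = 16/5.

16/5


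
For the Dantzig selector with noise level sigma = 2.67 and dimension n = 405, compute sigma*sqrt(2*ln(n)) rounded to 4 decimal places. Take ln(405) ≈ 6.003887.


ln(405) ≈ 6.003887.
2*ln(n) ≈ 12.007774.
sqrt(2*ln(n)) ≈ sqrt(12.007774) ≈ 3.465224.
threshold ≈ 2.67*3.465224 = 9.25214808 ≈ 9.2521.

9.2521


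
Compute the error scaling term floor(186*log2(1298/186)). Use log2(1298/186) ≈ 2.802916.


log2(n/k) = log2(1298/186) ≈ 2.802916.
k*log2(n/k) ≈ 186*2.802916 = 521.342376.
floor(521.342376) = 521.

521


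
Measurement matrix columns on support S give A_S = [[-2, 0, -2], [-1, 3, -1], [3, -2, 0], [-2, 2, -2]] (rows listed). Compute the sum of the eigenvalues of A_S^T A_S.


Sum of eigenvalues of A_S^T A_S = trace(A_S^T A_S) = sum of squared column norms of A_S.
A_S^T A_S diagonal: [18, 17, 9].
trace = 18 + 17 + 9 = 44.

44


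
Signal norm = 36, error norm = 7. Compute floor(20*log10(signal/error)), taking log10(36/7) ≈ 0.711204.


||x||/||e|| = 36/7.
log10(36/7) ≈ 0.711204.
20*log10(||x||/||e||) ≈ 20*0.711204 = 14.22408.
floor(14.22408) = 14.

14


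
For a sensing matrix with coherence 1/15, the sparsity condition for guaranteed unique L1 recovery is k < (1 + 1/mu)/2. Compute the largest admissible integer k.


1/mu = 15.
1 + 1/mu = 16.
(1 + 1/mu)/2 = 8 is an integer and the inequality is strict, so k_max = 8 - 1 = 7.

7


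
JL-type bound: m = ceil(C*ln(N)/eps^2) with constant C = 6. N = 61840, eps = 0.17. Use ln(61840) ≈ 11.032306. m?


ln(61840) ≈ 11.032306.
eps^2 = 0.17^2 = 0.0289.
C*ln(N)/eps^2 ≈ 6*11.032306/0.0289 ≈ 2290.4442.
m = ceil(2290.4442) = 2291.

2291


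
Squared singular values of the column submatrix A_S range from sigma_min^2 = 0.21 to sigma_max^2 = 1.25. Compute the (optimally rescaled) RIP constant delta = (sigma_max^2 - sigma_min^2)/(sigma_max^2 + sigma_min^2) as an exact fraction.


lambda_max - lambda_min = 1.25 - 0.21 = 1.04.
lambda_max + lambda_min = 1.25 + 0.21 = 1.46.
delta = 1.04/1.46 = 104/146 = 52/73.

52/73


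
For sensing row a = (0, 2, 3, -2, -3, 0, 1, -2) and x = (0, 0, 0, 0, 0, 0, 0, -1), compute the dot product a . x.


Non-zero terms: ['-2*-1']
Products: [2]
y = sum = 2.

2


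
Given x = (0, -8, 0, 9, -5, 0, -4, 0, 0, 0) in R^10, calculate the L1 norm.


Non-zero entries: [(1, -8), (3, 9), (4, -5), (6, -4)]
Absolute values: [8, 9, 5, 4]
||x||_1 = sum = 26.

26


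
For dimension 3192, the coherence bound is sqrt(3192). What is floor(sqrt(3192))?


56^2 = 3136 <= 3192 < 3249 = 57^2, so 56 <= sqrt(3192) < 57.
floor(sqrt(3192)) = 56.

56


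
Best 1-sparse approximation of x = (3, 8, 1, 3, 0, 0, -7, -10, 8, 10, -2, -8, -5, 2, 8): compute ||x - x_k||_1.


Sorted |x_i| descending: [10, 10, 8, 8, 8, 8, 7, 5, 3, 3, 2, 2, 1, 0, 0]
Keep top 1: [10]
Tail entries: [10, 8, 8, 8, 8, 7, 5, 3, 3, 2, 2, 1, 0, 0]
L1 error = sum of tail = 65.

65


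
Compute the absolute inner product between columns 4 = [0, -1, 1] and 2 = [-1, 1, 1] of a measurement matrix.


Inner product: 0*-1 + -1*1 + 1*1
Products: [0, -1, 1]
Sum = 0.
|dot| = 0.

0


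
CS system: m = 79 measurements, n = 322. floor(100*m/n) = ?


100*m/n = 100*79/322 ≈ 24.5342.
floor = 24.

24


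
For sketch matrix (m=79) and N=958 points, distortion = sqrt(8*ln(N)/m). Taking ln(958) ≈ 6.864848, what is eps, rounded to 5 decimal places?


ln(958) ≈ 6.864848.
8*ln(N)/m ≈ 8*6.864848/79 ≈ 0.69517448.
eps = sqrt(0.69517448) ≈ 0.8337712 ≈ 0.83377.

0.83377


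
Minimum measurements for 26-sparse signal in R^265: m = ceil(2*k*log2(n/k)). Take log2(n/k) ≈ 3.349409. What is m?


log2(n/k) = log2(265/26) ≈ 3.349409.
2*k*log2(n/k) ≈ 2*26*3.349409 = 174.169268.
m = ceil(174.169268) = 175.

175


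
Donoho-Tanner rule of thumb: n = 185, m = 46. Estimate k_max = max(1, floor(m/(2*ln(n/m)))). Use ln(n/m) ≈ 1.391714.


n/m = 185/46.
ln(n/m) ≈ 1.391714.
2*ln(n/m) ≈ 2.783428.
m/(2*ln(n/m)) ≈ 46/2.783428 ≈ 16.5264.
floor = 16.
k_max = max(1, 16) = 16.

16


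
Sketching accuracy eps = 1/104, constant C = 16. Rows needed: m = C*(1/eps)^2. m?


1/eps = 104.
(1/eps)^2 = 10816.
m = 16*10816 = 173056.

173056


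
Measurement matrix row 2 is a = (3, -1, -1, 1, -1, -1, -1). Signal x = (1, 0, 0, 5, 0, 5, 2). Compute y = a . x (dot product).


Non-zero terms: ['3*1', '1*5', '-1*5', '-1*2']
Products: [3, 5, -5, -2]
y = sum = 1.

1


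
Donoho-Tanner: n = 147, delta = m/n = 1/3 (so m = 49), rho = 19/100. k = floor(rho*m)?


m = 1/3*147 = 49.
rho = 19/100.
rho*m = 19/100*49 = 9.31.
k = floor(9.31) = 9.

9


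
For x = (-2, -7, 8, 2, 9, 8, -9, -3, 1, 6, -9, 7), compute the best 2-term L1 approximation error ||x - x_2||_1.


Sorted |x_i| descending: [9, 9, 9, 8, 8, 7, 7, 6, 3, 2, 2, 1]
Keep top 2: [9, 9]
Tail entries: [9, 8, 8, 7, 7, 6, 3, 2, 2, 1]
L1 error = sum of tail = 53.

53


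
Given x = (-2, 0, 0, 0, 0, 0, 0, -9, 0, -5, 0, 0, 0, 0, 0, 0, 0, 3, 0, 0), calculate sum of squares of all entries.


Non-zero entries: [(0, -2), (7, -9), (9, -5), (17, 3)]
Squares: [4, 81, 25, 9]
||x||_2^2 = sum = 119.

119


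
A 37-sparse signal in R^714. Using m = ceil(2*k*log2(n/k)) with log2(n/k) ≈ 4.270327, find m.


log2(n/k) = log2(714/37) ≈ 4.270327.
2*k*log2(n/k) ≈ 2*37*4.270327 = 316.004198.
m = ceil(316.004198) = 317.

317


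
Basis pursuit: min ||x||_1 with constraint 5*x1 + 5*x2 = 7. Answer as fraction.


Axis intercepts:
  x1 = 7/5, x2 = 0: L1 = 7/5
  x1 = 0, x2 = 7/5: L1 = 7/5
x* = (7/5, 0)
||x*||_1 = 7/5.

7/5


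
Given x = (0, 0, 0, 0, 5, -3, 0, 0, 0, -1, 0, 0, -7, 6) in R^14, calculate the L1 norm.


Non-zero entries: [(4, 5), (5, -3), (9, -1), (12, -7), (13, 6)]
Absolute values: [5, 3, 1, 7, 6]
||x||_1 = sum = 22.

22


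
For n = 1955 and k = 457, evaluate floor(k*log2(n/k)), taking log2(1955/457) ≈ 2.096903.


log2(n/k) = log2(1955/457) ≈ 2.096903.
k*log2(n/k) ≈ 457*2.096903 = 958.284671.
floor(958.284671) = 958.

958


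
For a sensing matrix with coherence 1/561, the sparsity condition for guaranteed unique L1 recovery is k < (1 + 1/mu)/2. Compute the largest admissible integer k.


1/mu = 561.
1 + 1/mu = 562.
(1 + 1/mu)/2 = 281 is an integer and the inequality is strict, so k_max = 281 - 1 = 280.

280


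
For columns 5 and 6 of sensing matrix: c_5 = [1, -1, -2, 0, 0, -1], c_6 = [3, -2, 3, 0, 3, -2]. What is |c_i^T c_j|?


Inner product: 1*3 + -1*-2 + -2*3 + 0*0 + 0*3 + -1*-2
Products: [3, 2, -6, 0, 0, 2]
Sum = 1.
|dot| = 1.

1


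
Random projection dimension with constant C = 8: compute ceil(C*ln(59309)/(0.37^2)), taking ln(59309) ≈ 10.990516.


ln(59309) ≈ 10.990516.
eps^2 = 0.37^2 = 0.1369.
C*ln(N)/eps^2 ≈ 8*10.990516/0.1369 ≈ 642.2508.
m = ceil(642.2508) = 643.

643


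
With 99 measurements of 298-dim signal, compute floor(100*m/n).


100*m/n = 100*99/298 ≈ 33.2215.
floor = 33.

33


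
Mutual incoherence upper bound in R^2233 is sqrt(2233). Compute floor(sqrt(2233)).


47^2 = 2209 <= 2233 < 2304 = 48^2, so 47 <= sqrt(2233) < 48.
floor(sqrt(2233)) = 47.

47


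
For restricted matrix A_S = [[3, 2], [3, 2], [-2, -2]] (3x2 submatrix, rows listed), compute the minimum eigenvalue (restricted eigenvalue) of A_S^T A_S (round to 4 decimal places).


A_S^T A_S = [[22, 16], [16, 12]].
trace = 34.
det = 8.
disc = trace^2 - 4*det = 1156 - 4*8 = 1124.
sqrt(1124) ≈ 33.526109.
lam_min = (34 - sqrt(1124))/2 ≈ (34 - 33.526109)/2 = 0.2369455 ≈ 0.2369.

0.2369


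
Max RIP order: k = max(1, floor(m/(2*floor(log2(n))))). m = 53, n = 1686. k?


floor(log2(1686)) = 10.
2*10 = 20.
m/(2*floor(log2(n))) = 53/20 ≈ 2.65.
floor = 2.
k = max(1, 2) = 2.

2


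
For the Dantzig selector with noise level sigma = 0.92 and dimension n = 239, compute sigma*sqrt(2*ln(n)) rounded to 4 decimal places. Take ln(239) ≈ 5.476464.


ln(239) ≈ 5.476464.
2*ln(n) ≈ 10.952928.
sqrt(2*ln(n)) ≈ sqrt(10.952928) ≈ 3.309521.
threshold ≈ 0.92*3.309521 = 3.04475932 ≈ 3.0448.

3.0448


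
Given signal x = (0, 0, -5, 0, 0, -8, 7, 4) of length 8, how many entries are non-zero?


Non-zero positions: [2, 5, 6, 7].
Sparsity = 4.

4


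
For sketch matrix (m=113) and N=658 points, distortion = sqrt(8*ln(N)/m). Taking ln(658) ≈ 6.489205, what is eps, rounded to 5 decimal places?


ln(658) ≈ 6.489205.
8*ln(N)/m ≈ 8*6.489205/113 ≈ 0.45941274.
eps = sqrt(0.45941274) ≈ 0.6777999 ≈ 0.67780.

0.67780


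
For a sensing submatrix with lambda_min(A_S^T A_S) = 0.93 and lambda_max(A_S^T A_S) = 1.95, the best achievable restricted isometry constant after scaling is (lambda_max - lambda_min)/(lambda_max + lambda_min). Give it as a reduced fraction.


lambda_max - lambda_min = 1.95 - 0.93 = 1.02.
lambda_max + lambda_min = 1.95 + 0.93 = 2.88.
delta = 1.02/2.88 = 102/288 = 17/48.

17/48


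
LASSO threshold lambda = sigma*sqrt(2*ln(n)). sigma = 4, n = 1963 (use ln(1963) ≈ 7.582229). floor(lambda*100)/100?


ln(1963) ≈ 7.582229.
2*ln(n) ≈ 15.164458.
sqrt(2*ln(n)) ≈ sqrt(15.164458) ≈ 3.894157.
lambda ≈ 4*3.894157 = 15.576628.
floor(lambda*100)/100 = 15.57.

15.57


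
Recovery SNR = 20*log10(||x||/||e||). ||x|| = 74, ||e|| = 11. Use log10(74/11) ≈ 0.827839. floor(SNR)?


||x||/||e|| = 74/11.
log10(74/11) ≈ 0.827839.
20*log10(||x||/||e||) ≈ 20*0.827839 = 16.55678.
floor(16.55678) = 16.

16


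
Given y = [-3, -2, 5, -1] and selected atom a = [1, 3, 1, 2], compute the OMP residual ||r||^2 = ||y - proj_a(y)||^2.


a^T a = 15.
a^T y = -6.
coeff = -6/15 = -2/5.
||r||^2 = 183/5.

183/5


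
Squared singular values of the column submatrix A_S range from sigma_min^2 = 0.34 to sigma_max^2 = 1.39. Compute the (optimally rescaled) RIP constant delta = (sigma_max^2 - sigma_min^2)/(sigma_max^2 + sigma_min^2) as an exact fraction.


lambda_max - lambda_min = 1.39 - 0.34 = 1.05.
lambda_max + lambda_min = 1.39 + 0.34 = 1.73.
delta = 1.05/1.73 = 105/173.

105/173


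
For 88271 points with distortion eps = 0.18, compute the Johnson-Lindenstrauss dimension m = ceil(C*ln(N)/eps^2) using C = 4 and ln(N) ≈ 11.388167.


ln(88271) ≈ 11.388167.
eps^2 = 0.18^2 = 0.0324.
C*ln(N)/eps^2 ≈ 4*11.388167/0.0324 ≈ 1405.9465.
m = ceil(1405.9465) = 1406.

1406


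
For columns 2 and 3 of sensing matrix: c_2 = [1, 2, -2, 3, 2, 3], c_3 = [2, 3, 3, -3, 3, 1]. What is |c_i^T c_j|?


Inner product: 1*2 + 2*3 + -2*3 + 3*-3 + 2*3 + 3*1
Products: [2, 6, -6, -9, 6, 3]
Sum = 2.
|dot| = 2.

2


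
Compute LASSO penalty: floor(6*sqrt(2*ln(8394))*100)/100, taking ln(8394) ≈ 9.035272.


ln(8394) ≈ 9.035272.
2*ln(n) ≈ 18.070544.
sqrt(2*ln(n)) ≈ sqrt(18.070544) ≈ 4.250946.
lambda ≈ 6*4.250946 = 25.505676.
floor(lambda*100)/100 = 25.50.

25.50


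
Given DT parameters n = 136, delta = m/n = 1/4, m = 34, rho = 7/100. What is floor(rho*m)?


m = 1/4*136 = 34.
rho = 7/100.
rho*m = 7/100*34 = 2.38.
k = floor(2.38) = 2.

2


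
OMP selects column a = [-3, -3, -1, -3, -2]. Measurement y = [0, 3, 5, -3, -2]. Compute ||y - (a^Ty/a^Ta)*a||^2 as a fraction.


a^T a = 32.
a^T y = -1.
coeff = -1/32 = -1/32.
||r||^2 = 1503/32.

1503/32


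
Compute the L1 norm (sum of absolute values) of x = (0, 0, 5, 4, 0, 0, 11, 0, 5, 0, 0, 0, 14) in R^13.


Non-zero entries: [(2, 5), (3, 4), (6, 11), (8, 5), (12, 14)]
Absolute values: [5, 4, 11, 5, 14]
||x||_1 = sum = 39.

39


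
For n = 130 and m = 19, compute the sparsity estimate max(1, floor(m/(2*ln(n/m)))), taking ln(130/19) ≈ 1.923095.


n/m = 130/19.
ln(n/m) ≈ 1.923095.
2*ln(n/m) ≈ 3.84619.
m/(2*ln(n/m)) ≈ 19/3.84619 ≈ 4.94.
floor = 4.
k_max = max(1, 4) = 4.

4


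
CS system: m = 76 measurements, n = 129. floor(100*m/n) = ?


100*m/n = 100*76/129 ≈ 58.9147.
floor = 58.

58


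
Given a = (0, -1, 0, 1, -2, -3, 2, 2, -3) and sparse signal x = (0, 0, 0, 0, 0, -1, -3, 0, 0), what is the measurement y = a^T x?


Non-zero terms: ['-3*-1', '2*-3']
Products: [3, -6]
y = sum = -3.

-3


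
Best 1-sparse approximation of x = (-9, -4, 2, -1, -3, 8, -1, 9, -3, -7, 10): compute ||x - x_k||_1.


Sorted |x_i| descending: [10, 9, 9, 8, 7, 4, 3, 3, 2, 1, 1]
Keep top 1: [10]
Tail entries: [9, 9, 8, 7, 4, 3, 3, 2, 1, 1]
L1 error = sum of tail = 47.

47


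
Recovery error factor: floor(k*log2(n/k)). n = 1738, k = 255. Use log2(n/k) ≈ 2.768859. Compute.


log2(n/k) = log2(1738/255) ≈ 2.768859.
k*log2(n/k) ≈ 255*2.768859 = 706.059045.
floor(706.059045) = 706.

706


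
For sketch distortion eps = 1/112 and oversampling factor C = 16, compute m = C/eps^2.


1/eps = 112.
(1/eps)^2 = 12544.
m = 16*12544 = 200704.

200704


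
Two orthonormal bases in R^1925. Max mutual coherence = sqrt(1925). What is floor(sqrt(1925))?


43^2 = 1849 <= 1925 < 1936 = 44^2, so 43 <= sqrt(1925) < 44.
floor(sqrt(1925)) = 43.

43


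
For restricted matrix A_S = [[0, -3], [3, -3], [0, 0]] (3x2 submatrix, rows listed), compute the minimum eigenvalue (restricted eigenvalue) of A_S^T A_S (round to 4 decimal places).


A_S^T A_S = [[9, -9], [-9, 18]].
trace = 27.
det = 81.
disc = trace^2 - 4*det = 729 - 4*81 = 405.
sqrt(405) ≈ 20.124612.
lam_min = (27 - sqrt(405))/2 ≈ (27 - 20.124612)/2 = 3.437694 ≈ 3.4377.

3.4377


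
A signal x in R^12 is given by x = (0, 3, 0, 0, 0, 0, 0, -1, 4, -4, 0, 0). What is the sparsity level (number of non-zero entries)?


Non-zero positions: [1, 7, 8, 9].
Sparsity = 4.

4


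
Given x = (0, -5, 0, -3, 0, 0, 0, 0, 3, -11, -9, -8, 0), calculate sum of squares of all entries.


Non-zero entries: [(1, -5), (3, -3), (8, 3), (9, -11), (10, -9), (11, -8)]
Squares: [25, 9, 9, 121, 81, 64]
||x||_2^2 = sum = 309.

309
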